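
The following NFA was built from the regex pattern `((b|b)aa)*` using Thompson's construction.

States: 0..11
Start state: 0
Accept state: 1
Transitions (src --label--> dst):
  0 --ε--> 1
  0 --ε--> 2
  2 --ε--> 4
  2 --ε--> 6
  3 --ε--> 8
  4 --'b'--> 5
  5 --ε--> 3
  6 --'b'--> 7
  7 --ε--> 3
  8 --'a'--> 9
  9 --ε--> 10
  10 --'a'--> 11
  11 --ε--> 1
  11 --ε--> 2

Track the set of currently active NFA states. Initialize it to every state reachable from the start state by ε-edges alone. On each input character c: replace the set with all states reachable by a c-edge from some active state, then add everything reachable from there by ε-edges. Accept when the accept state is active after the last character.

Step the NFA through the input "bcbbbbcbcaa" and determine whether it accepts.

Answer: REJECT

Steps:
S₀ = ε-closure({0}) = {0,1,2,4,6}
'b' @ 1: {3,5,7,8}
'c' @ 2: {}  — no active states
rest 'bbbbcbcaa' ignored (set empty)
final: {}; accept 1 not in set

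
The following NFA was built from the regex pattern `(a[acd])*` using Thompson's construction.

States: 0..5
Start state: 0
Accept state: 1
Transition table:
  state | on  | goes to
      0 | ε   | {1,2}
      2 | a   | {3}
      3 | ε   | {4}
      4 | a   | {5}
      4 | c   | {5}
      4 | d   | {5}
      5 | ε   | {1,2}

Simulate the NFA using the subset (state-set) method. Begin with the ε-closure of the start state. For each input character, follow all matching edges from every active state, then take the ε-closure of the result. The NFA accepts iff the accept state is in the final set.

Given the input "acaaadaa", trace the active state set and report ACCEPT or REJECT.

start: ε-closure({0}) = {0,1,2}
'a' @ 1: {3,4}
'c' @ 2: {1,2,5}  ✓accept
'a' @ 3: {3,4}
'a' @ 4: {1,2,5}  ✓accept
'a' @ 5: {3,4}
'd' @ 6: {1,2,5}  ✓accept
'a' @ 7: {3,4}
'a' @ 8: {1,2,5}  ✓accept
after full input: {1,2,5}  (accept=1 in)

Answer: ACCEPT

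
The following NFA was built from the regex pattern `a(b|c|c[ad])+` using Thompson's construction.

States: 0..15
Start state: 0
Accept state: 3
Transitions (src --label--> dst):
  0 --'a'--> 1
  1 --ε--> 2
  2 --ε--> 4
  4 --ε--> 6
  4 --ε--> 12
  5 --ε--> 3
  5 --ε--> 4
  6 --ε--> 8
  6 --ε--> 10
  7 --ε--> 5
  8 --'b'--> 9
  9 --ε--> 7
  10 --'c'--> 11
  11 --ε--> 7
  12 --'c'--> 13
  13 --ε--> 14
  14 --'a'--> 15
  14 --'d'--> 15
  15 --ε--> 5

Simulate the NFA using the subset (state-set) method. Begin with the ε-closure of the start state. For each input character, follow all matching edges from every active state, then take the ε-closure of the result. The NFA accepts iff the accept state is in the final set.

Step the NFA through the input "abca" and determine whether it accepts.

initial (ε-close {0}): {0}
'a' @ 1: {1,2,4,6,8,10,12}
'b' @ 2: {3,4,5,6,7,8,9,10,12}  ✓accept
'c' @ 3: {3,4,5,6,7,8,10,11,12,13,14}  ✓accept
'a' @ 4: {3,4,5,6,8,10,12,15}  ✓accept
end set {3,4,5,6,8,10,12,15} — state 3 in

Answer: ACCEPT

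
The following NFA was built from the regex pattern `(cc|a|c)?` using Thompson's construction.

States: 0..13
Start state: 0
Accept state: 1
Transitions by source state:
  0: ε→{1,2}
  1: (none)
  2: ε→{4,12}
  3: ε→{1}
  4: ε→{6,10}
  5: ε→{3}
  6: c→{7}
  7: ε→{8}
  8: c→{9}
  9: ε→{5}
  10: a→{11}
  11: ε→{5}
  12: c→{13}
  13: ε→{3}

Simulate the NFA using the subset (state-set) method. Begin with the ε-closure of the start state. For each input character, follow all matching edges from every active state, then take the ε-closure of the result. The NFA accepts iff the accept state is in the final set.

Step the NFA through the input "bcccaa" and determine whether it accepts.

S₀ = ε-closure({0}) = {0,1,2,4,6,10,12}
'b' @ 1: {}  — no active states
rest 'cccaa' ignored (set empty)
end set {} — state 1 not in

Answer: REJECT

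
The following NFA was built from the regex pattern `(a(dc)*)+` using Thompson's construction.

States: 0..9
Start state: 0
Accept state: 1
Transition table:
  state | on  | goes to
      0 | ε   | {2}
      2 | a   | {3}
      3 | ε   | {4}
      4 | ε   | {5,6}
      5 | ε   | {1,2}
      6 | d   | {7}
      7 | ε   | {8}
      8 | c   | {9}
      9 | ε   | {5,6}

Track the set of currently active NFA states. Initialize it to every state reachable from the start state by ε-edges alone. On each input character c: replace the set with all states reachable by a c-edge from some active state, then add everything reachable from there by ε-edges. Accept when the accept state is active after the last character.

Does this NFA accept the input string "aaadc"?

initial (ε-close {0}): {0,2}
'a' @ 1: {1,2,3,4,5,6}  ✓accept
'a' @ 2: {1,2,3,4,5,6}  ✓accept
'a' @ 3: {1,2,3,4,5,6}  ✓accept
'd' @ 4: {7,8}
'c' @ 5: {1,2,5,6,9}  ✓accept
end set {1,2,5,6,9} — state 1 in

Answer: ACCEPT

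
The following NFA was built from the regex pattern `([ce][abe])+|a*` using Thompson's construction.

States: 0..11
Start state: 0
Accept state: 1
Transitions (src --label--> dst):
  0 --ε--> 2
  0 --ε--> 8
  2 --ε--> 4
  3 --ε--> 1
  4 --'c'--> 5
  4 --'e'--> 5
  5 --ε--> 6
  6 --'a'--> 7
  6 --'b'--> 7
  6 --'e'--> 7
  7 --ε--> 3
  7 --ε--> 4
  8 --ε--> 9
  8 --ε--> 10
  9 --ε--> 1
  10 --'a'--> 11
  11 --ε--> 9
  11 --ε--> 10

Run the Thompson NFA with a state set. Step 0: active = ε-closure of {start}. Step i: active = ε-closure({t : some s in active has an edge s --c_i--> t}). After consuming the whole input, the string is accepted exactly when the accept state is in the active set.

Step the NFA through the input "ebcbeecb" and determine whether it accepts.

Answer: ACCEPT

Trace:
start: ε-closure({0}) = {0,1,2,4,8,9,10}
'e' @ 1: {5,6}
'b' @ 2: {1,3,4,7}  ✓accept
'c' @ 3: {5,6}
'b' @ 4: {1,3,4,7}  ✓accept
'e' @ 5: {5,6}
'e' @ 6: {1,3,4,7}  ✓accept
'c' @ 7: {5,6}
'b' @ 8: {1,3,4,7}  ✓accept
end set {1,3,4,7} — state 1 in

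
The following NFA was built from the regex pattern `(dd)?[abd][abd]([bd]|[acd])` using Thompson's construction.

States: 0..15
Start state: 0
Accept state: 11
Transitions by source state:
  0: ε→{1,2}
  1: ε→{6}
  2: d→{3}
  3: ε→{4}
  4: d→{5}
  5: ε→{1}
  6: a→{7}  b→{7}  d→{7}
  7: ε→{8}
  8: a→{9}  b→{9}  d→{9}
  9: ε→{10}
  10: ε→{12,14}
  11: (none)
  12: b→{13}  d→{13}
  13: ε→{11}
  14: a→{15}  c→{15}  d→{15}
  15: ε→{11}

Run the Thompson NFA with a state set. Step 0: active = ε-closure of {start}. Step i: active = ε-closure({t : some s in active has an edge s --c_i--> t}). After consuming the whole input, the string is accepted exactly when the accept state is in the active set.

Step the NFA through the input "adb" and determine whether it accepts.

Answer: ACCEPT

Derivation:
initial (ε-close {0}): {0,1,2,6}
'a' @ 1: {7,8}
'd' @ 2: {9,10,12,14}
'b' @ 3: {11,13}  ✓accept
final: {11,13}; accept 11 in set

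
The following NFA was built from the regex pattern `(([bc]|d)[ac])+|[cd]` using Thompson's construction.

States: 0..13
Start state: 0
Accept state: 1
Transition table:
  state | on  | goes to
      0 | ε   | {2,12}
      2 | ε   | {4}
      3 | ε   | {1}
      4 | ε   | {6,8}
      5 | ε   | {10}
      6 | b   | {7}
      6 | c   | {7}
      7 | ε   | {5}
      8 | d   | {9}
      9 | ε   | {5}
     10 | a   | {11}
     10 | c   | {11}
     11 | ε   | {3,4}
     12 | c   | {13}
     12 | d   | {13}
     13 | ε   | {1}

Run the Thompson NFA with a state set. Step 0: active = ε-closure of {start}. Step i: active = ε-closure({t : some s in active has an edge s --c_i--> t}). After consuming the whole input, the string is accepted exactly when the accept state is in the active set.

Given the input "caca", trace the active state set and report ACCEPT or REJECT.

start: ε-closure({0}) = {0,2,4,6,8,12}
'c' @ 1: {1,5,7,10,13}  ✓accept
'a' @ 2: {1,3,4,6,8,11}  ✓accept
'c' @ 3: {5,7,10}
'a' @ 4: {1,3,4,6,8,11}  ✓accept
after full input: {1,3,4,6,8,11}  (accept=1 in)

Answer: ACCEPT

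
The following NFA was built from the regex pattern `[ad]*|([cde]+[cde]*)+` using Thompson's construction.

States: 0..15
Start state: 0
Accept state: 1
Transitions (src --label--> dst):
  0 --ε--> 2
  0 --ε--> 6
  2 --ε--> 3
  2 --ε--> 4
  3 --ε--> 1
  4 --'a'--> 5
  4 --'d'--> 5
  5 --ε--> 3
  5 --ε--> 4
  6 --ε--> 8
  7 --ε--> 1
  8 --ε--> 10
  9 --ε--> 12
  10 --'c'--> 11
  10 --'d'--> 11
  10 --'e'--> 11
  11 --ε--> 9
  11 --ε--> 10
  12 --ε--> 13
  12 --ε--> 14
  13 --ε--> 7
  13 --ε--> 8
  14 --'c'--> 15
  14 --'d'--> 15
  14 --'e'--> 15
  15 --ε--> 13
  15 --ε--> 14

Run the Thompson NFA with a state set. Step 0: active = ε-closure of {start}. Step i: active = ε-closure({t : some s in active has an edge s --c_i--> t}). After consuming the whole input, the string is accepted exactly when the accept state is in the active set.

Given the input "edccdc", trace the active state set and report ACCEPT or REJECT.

Answer: ACCEPT

Derivation:
S₀ = ε-closure({0}) = {0,1,2,3,4,6,8,10}
'e' @ 1: {1,7,8,9,10,11,12,13,14}  ✓accept
'd' @ 2: {1,7,8,9,10,11,12,13,14,15}  ✓accept
'c' @ 3: {1,7,8,9,10,11,12,13,14,15}  ✓accept
'c' @ 4: {1,7,8,9,10,11,12,13,14,15}  ✓accept
'd' @ 5: {1,7,8,9,10,11,12,13,14,15}  ✓accept
'c' @ 6: {1,7,8,9,10,11,12,13,14,15}  ✓accept
final: {1,7,8,9,10,11,12,13,14,15}; accept 1 in set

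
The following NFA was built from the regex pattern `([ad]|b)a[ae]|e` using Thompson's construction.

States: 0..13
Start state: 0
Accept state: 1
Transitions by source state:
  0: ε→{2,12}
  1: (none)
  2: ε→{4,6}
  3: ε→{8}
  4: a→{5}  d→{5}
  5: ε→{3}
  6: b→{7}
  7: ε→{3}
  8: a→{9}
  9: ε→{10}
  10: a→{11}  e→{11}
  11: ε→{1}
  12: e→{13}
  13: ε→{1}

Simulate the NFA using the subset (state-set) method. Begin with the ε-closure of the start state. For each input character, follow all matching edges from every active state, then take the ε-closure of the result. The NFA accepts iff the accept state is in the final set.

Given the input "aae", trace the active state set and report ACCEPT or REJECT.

Answer: ACCEPT

Trace:
initial (ε-close {0}): {0,2,4,6,12}
'a' @ 1: {3,5,8}
'a' @ 2: {9,10}
'e' @ 3: {1,11}  ✓accept
end set {1,11} — state 1 in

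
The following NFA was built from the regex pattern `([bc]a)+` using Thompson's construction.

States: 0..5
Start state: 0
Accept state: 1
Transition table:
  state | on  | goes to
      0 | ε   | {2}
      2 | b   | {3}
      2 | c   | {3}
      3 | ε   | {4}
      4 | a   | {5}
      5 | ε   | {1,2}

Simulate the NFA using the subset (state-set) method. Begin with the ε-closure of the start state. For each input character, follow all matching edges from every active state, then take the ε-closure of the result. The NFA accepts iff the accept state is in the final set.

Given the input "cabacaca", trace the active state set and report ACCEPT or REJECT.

Answer: ACCEPT

Steps:
S₀ = ε-closure({0}) = {0,2}
'c' @ 1: {3,4}
'a' @ 2: {1,2,5}  ✓accept
'b' @ 3: {3,4}
'a' @ 4: {1,2,5}  ✓accept
'c' @ 5: {3,4}
'a' @ 6: {1,2,5}  ✓accept
'c' @ 7: {3,4}
'a' @ 8: {1,2,5}  ✓accept
end set {1,2,5} — state 1 in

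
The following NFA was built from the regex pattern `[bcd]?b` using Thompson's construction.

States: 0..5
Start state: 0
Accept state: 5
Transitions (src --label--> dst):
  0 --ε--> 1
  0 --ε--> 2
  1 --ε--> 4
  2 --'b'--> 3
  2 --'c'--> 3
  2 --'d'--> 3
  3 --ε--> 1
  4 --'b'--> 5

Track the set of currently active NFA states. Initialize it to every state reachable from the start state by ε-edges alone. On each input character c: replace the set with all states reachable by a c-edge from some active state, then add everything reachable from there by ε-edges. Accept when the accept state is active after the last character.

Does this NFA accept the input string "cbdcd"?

S₀ = ε-closure({0}) = {0,1,2,4}
'c' @ 1: {1,3,4}
'b' @ 2: {5}  ✓accept
'd' @ 3: {}  — dead — no transitions
rest 'cd' ignored (set empty)
final: {}; accept 5 not in set

Answer: REJECT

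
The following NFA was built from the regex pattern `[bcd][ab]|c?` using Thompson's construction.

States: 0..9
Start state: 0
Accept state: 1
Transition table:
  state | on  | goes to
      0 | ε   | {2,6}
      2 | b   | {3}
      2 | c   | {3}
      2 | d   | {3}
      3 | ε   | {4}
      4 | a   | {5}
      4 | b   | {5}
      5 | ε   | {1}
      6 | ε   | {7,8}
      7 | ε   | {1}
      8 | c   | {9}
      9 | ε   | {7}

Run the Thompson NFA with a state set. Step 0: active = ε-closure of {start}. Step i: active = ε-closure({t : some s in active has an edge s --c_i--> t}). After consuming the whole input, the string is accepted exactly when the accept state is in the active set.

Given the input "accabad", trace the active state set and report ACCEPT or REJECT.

Answer: REJECT

Derivation:
initial (ε-close {0}): {0,1,2,6,7,8}
'a' @ 1: {}  — dead — no transitions
rest 'ccabad' ignored (set empty)
after full input: {}  (accept=1 not in)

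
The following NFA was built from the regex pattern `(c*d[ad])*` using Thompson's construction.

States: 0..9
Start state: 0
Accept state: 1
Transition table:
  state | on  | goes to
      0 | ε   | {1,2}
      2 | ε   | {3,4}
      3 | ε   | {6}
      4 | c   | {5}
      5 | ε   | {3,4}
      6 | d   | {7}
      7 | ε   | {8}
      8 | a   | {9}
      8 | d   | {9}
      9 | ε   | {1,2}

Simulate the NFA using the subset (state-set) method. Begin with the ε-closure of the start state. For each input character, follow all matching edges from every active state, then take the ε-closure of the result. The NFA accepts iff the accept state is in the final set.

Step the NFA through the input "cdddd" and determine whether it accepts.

Answer: ACCEPT

Trace:
S₀ = ε-closure({0}) = {0,1,2,3,4,6}
'c' @ 1: {3,4,5,6}
'd' @ 2: {7,8}
'd' @ 3: {1,2,3,4,6,9}  (accept∈set)
'd' @ 4: {7,8}
'd' @ 5: {1,2,3,4,6,9}  (accept∈set)
final: {1,2,3,4,6,9}; accept 1 in set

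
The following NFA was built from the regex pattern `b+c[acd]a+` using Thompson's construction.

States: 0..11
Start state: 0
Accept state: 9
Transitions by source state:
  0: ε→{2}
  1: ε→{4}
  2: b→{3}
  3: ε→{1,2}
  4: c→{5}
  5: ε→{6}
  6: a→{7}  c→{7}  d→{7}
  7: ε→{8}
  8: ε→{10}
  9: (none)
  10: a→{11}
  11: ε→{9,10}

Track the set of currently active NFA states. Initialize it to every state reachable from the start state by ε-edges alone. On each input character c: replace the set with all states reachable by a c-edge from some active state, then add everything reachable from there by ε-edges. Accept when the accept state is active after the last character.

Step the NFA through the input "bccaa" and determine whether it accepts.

Answer: ACCEPT

Derivation:
initial (ε-close {0}): {0,2}
'b' @ 1: {1,2,3,4}
'c' @ 2: {5,6}
'c' @ 3: {7,8,10}
'a' @ 4: {9,10,11}  ✓accept
'a' @ 5: {9,10,11}  ✓accept
final: {9,10,11}; accept 9 in set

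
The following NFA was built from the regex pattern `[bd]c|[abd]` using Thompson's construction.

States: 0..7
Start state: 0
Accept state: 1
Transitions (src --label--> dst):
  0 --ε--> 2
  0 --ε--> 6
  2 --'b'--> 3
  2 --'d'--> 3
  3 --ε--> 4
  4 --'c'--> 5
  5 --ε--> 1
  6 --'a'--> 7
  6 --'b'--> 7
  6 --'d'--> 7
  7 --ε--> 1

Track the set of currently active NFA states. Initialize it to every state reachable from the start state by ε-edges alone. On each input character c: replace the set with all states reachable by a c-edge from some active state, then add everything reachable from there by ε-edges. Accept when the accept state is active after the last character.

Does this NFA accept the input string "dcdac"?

start: ε-closure({0}) = {0,2,6}
'd' @ 1: {1,3,4,7}  ✓accept
'c' @ 2: {1,5}  ✓accept
'd' @ 3: {}  — state set empty
rest 'ac' ignored (set empty)
after full input: {}  (accept=1 not in)

Answer: REJECT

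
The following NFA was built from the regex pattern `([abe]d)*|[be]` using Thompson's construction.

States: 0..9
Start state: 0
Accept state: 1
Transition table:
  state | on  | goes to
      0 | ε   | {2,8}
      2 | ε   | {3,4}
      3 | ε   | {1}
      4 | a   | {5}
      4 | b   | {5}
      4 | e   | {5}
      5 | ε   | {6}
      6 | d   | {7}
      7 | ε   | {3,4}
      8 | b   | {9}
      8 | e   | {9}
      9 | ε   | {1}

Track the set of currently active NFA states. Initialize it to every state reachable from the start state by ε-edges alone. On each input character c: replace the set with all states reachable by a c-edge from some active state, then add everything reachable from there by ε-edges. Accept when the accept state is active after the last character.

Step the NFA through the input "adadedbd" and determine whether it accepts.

initial (ε-close {0}): {0,1,2,3,4,8}
'a' @ 1: {5,6}
'd' @ 2: {1,3,4,7}  ✓accept
'a' @ 3: {5,6}
'd' @ 4: {1,3,4,7}  ✓accept
'e' @ 5: {5,6}
'd' @ 6: {1,3,4,7}  ✓accept
'b' @ 7: {5,6}
'd' @ 8: {1,3,4,7}  ✓accept
after full input: {1,3,4,7}  (accept=1 in)

Answer: ACCEPT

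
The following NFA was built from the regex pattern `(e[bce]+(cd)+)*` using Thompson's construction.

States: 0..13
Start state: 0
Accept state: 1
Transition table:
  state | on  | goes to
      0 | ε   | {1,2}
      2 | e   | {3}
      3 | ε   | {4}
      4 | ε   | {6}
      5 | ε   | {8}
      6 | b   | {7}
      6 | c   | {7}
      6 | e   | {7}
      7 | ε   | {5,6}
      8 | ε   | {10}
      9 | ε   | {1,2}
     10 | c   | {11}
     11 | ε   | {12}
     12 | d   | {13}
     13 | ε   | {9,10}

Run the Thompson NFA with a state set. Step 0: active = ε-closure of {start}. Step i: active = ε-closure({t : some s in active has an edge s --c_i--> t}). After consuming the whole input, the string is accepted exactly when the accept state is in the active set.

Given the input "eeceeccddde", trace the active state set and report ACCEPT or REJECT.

start: ε-closure({0}) = {0,1,2}
'e' @ 1: {3,4,6}
'e' @ 2: {5,6,7,8,10}
'c' @ 3: {5,6,7,8,10,11,12}
'e' @ 4: {5,6,7,8,10}
'e' @ 5: {5,6,7,8,10}
'c' @ 6: {5,6,7,8,10,11,12}
'c' @ 7: {5,6,7,8,10,11,12}
'd' @ 8: {1,2,9,10,13}  ✓accept
'd' @ 9: {}  — dead — no transitions
rest 'de' ignored (set empty)
end set {} — state 1 not in

Answer: REJECT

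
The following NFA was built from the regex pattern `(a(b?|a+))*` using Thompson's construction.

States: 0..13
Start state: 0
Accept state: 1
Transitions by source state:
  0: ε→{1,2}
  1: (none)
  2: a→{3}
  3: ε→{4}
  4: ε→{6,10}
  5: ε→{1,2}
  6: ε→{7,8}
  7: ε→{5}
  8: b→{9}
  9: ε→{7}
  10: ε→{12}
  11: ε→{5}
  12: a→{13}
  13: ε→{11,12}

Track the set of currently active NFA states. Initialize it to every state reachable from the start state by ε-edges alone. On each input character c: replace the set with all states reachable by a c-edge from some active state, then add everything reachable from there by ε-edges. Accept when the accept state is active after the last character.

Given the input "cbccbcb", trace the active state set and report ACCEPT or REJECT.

start: ε-closure({0}) = {0,1,2}
'c' @ 1: {}  — state set empty
rest 'bccbcb' ignored (set empty)
end set {} — state 1 not in

Answer: REJECT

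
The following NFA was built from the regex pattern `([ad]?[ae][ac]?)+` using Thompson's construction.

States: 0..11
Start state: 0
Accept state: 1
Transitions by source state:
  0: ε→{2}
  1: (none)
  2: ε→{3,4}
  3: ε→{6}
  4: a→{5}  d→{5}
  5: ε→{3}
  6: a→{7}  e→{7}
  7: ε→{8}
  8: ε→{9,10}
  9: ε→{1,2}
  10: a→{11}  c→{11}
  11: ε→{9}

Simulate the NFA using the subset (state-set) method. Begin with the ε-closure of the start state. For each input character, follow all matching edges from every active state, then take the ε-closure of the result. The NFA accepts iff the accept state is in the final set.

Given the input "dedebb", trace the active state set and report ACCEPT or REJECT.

initial (ε-close {0}): {0,2,3,4,6}
'd' @ 1: {3,5,6}
'e' @ 2: {1,2,3,4,6,7,8,9,10}  [accepting]
'd' @ 3: {3,5,6}
'e' @ 4: {1,2,3,4,6,7,8,9,10}  [accepting]
'b' @ 5: {}  — dead — no transitions
rest 'b' ignored (set empty)
final: {}; accept 1 not in set

Answer: REJECT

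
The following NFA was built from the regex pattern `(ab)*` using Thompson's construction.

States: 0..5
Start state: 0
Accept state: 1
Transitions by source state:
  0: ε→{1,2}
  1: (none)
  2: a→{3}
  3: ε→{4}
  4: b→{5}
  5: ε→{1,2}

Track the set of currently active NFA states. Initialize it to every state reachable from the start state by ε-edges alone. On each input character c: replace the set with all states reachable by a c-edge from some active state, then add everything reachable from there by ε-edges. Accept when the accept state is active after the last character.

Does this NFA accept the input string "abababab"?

S₀ = ε-closure({0}) = {0,1,2}
'a' @ 1: {3,4}
'b' @ 2: {1,2,5}  ✓accept
'a' @ 3: {3,4}
'b' @ 4: {1,2,5}  ✓accept
'a' @ 5: {3,4}
'b' @ 6: {1,2,5}  ✓accept
'a' @ 7: {3,4}
'b' @ 8: {1,2,5}  ✓accept
after full input: {1,2,5}  (accept=1 in)

Answer: ACCEPT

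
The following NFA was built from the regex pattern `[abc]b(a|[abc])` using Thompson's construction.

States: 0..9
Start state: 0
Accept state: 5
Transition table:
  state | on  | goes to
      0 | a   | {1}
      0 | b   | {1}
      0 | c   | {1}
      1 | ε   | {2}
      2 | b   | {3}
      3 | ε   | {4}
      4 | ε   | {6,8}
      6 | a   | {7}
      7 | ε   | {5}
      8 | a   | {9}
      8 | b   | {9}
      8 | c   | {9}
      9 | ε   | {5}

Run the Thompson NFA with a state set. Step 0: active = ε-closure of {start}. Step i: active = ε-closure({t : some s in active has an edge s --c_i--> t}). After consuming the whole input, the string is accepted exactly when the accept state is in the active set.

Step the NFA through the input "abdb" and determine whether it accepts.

initial (ε-close {0}): {0}
'a' @ 1: {1,2}
'b' @ 2: {3,4,6,8}
'd' @ 3: {}  — state set empty
rest 'b' ignored (set empty)
final: {}; accept 5 not in set

Answer: REJECT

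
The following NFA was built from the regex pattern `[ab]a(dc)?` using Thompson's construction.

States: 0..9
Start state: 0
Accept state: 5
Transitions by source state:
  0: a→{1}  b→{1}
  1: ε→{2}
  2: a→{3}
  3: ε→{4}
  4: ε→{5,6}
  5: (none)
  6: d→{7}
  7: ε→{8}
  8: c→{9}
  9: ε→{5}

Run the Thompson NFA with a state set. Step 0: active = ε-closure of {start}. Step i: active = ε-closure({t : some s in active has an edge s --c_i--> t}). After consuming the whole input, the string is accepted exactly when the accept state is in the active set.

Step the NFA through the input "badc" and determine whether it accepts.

Answer: ACCEPT

Derivation:
start: ε-closure({0}) = {0}
'b' @ 1: {1,2}
'a' @ 2: {3,4,5,6}  (accept∈set)
'd' @ 3: {7,8}
'c' @ 4: {5,9}  (accept∈set)
after full input: {5,9}  (accept=5 in)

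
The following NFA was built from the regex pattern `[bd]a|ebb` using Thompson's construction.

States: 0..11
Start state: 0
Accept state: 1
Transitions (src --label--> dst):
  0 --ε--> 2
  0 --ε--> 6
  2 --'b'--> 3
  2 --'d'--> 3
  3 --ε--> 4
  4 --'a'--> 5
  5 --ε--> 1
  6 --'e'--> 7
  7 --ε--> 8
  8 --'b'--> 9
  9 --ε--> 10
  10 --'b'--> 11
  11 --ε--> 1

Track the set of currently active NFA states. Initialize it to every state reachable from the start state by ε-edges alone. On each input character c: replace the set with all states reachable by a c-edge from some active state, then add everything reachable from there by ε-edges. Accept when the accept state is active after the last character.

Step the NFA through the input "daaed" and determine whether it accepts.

Answer: REJECT

Derivation:
start: ε-closure({0}) = {0,2,6}
'd' @ 1: {3,4}
'a' @ 2: {1,5}  ✓accept
'a' @ 3: {}  — state set empty
rest 'ed' ignored (set empty)
end set {} — state 1 not in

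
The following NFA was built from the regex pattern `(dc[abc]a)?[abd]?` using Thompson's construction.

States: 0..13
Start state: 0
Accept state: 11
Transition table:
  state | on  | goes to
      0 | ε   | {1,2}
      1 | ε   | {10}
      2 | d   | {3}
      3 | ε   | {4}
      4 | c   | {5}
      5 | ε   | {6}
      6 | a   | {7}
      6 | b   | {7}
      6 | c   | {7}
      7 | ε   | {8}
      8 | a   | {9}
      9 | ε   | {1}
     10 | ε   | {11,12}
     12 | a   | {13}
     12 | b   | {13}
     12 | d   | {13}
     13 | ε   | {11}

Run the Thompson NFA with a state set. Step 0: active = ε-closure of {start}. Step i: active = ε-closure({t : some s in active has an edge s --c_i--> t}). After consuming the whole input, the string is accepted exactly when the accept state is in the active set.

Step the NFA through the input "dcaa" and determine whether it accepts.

start: ε-closure({0}) = {0,1,2,10,11,12}
'd' @ 1: {3,4,11,13}  ✓accept
'c' @ 2: {5,6}
'a' @ 3: {7,8}
'a' @ 4: {1,9,10,11,12}  ✓accept
final: {1,9,10,11,12}; accept 11 in set

Answer: ACCEPT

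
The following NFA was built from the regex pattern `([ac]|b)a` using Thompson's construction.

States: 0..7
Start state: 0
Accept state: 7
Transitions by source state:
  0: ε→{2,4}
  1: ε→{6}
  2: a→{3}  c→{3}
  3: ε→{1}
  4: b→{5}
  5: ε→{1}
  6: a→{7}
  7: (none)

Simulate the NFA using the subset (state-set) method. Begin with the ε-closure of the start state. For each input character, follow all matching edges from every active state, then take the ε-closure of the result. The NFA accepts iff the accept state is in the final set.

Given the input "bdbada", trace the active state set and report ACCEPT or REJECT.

initial (ε-close {0}): {0,2,4}
'b' @ 1: {1,5,6}
'd' @ 2: {}  — no active states
rest 'bada' ignored (set empty)
final: {}; accept 7 not in set

Answer: REJECT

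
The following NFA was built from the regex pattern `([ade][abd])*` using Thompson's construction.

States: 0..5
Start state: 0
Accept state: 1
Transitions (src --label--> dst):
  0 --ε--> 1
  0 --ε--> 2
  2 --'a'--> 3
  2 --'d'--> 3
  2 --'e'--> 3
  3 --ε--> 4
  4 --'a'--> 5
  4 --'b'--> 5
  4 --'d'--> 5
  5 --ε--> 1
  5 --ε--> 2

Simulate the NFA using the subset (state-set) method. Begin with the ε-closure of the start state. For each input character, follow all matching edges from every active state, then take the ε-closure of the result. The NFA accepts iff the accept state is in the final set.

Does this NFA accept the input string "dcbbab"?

Answer: REJECT

Steps:
initial (ε-close {0}): {0,1,2}
'd' @ 1: {3,4}
'c' @ 2: {}  — state set empty
rest 'bbab' ignored (set empty)
after full input: {}  (accept=1 not in)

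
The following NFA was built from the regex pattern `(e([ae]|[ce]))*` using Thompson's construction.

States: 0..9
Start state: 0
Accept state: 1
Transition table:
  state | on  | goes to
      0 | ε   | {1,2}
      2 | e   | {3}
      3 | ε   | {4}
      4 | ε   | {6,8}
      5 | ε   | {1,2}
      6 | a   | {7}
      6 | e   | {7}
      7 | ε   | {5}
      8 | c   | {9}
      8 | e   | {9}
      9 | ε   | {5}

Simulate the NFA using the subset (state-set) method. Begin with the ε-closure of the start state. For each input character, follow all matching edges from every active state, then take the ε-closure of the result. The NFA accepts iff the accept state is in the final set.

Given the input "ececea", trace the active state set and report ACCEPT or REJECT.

Answer: ACCEPT

Trace:
S₀ = ε-closure({0}) = {0,1,2}
'e' @ 1: {3,4,6,8}
'c' @ 2: {1,2,5,9}  (accept∈set)
'e' @ 3: {3,4,6,8}
'c' @ 4: {1,2,5,9}  (accept∈set)
'e' @ 5: {3,4,6,8}
'a' @ 6: {1,2,5,7}  (accept∈set)
final: {1,2,5,7}; accept 1 in set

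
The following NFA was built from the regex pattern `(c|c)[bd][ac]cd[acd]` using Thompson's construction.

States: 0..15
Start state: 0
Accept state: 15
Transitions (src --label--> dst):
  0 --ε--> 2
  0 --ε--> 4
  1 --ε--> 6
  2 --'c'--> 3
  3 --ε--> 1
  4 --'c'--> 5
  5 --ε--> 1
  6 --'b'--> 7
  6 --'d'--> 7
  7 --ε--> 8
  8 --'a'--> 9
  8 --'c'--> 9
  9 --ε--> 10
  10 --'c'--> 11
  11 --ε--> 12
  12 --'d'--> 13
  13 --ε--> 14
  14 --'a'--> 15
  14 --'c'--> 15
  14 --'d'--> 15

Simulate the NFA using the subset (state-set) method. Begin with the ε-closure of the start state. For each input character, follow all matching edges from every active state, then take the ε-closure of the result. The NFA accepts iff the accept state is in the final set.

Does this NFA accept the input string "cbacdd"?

initial (ε-close {0}): {0,2,4}
'c' @ 1: {1,3,5,6}
'b' @ 2: {7,8}
'a' @ 3: {9,10}
'c' @ 4: {11,12}
'd' @ 5: {13,14}
'd' @ 6: {15}  (accept∈set)
end set {15} — state 15 in

Answer: ACCEPT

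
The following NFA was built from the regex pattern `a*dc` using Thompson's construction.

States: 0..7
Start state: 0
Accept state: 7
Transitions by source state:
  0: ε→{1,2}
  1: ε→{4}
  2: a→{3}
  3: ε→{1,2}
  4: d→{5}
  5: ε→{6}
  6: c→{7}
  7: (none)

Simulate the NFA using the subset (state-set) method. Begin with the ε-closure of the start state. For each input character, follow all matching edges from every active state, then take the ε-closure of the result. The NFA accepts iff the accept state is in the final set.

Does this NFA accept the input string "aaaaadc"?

initial (ε-close {0}): {0,1,2,4}
'a' @ 1: {1,2,3,4}
'a' @ 2: {1,2,3,4}
'a' @ 3: {1,2,3,4}
'a' @ 4: {1,2,3,4}
'a' @ 5: {1,2,3,4}
'd' @ 6: {5,6}
'c' @ 7: {7}  [accepting]
after full input: {7}  (accept=7 in)

Answer: ACCEPT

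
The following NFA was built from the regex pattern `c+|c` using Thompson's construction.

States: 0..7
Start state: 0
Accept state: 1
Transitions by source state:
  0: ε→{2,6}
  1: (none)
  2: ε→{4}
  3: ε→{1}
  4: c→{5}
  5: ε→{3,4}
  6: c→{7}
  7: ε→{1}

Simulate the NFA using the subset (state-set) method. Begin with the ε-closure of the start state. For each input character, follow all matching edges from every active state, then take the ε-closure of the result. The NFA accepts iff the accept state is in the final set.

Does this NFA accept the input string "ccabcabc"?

S₀ = ε-closure({0}) = {0,2,4,6}
'c' @ 1: {1,3,4,5,7}  ✓accept
'c' @ 2: {1,3,4,5}  ✓accept
'a' @ 3: {}  — state set empty
rest 'bcabc' ignored (set empty)
end set {} — state 1 not in

Answer: REJECT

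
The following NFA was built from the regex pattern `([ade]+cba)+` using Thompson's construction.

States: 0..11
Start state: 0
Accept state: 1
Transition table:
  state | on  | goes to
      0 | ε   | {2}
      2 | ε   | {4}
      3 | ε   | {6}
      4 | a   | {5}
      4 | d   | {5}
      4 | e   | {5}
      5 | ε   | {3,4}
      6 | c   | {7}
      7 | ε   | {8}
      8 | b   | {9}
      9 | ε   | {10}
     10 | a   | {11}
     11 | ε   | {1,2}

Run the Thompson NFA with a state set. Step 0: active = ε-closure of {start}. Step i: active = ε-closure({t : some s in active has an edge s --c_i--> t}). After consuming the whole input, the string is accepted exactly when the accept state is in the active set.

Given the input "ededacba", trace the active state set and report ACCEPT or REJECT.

Answer: ACCEPT

Steps:
start: ε-closure({0}) = {0,2,4}
'e' @ 1: {3,4,5,6}
'd' @ 2: {3,4,5,6}
'e' @ 3: {3,4,5,6}
'd' @ 4: {3,4,5,6}
'a' @ 5: {3,4,5,6}
'c' @ 6: {7,8}
'b' @ 7: {9,10}
'a' @ 8: {1,2,4,11}  ✓accept
end set {1,2,4,11} — state 1 in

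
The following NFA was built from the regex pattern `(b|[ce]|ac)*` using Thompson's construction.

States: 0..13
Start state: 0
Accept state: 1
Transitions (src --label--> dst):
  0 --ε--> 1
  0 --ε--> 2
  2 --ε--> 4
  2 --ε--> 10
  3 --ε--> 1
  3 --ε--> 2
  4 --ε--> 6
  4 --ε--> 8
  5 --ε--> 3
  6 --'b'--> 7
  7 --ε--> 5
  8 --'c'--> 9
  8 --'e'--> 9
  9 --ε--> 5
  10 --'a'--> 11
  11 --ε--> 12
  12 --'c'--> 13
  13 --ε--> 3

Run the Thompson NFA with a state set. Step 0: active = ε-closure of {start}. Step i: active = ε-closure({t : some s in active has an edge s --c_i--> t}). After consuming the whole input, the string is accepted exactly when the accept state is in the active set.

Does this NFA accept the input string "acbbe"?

Answer: ACCEPT

Steps:
initial (ε-close {0}): {0,1,2,4,6,8,10}
'a' @ 1: {11,12}
'c' @ 2: {1,2,3,4,6,8,10,13}  [accepting]
'b' @ 3: {1,2,3,4,5,6,7,8,10}  [accepting]
'b' @ 4: {1,2,3,4,5,6,7,8,10}  [accepting]
'e' @ 5: {1,2,3,4,5,6,8,9,10}  [accepting]
after full input: {1,2,3,4,5,6,8,9,10}  (accept=1 in)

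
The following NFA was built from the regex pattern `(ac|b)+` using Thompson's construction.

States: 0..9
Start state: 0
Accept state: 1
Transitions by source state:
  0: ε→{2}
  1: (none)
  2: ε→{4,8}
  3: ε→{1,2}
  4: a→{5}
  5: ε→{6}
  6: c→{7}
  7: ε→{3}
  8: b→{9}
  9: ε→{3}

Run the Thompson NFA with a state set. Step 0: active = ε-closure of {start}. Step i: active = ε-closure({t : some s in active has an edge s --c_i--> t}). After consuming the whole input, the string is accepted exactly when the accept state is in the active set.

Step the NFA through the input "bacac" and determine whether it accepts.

Answer: ACCEPT

Derivation:
start: ε-closure({0}) = {0,2,4,8}
'b' @ 1: {1,2,3,4,8,9}  ✓accept
'a' @ 2: {5,6}
'c' @ 3: {1,2,3,4,7,8}  ✓accept
'a' @ 4: {5,6}
'c' @ 5: {1,2,3,4,7,8}  ✓accept
end set {1,2,3,4,7,8} — state 1 in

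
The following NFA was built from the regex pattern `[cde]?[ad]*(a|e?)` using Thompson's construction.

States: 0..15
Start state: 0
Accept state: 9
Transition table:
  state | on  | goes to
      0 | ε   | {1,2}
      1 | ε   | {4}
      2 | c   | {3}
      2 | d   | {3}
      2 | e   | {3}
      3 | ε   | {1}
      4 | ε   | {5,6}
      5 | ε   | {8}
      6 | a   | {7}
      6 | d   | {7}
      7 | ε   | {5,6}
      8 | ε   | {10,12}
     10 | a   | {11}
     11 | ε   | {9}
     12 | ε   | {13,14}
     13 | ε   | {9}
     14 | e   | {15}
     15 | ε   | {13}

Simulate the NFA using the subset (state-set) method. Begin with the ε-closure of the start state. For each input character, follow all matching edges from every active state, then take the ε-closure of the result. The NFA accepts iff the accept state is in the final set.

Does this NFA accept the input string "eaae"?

start: ε-closure({0}) = {0,1,2,4,5,6,8,9,10,12,13,14}
'e' @ 1: {1,3,4,5,6,8,9,10,12,13,14,15}  [accepting]
'a' @ 2: {5,6,7,8,9,10,11,12,13,14}  [accepting]
'a' @ 3: {5,6,7,8,9,10,11,12,13,14}  [accepting]
'e' @ 4: {9,13,15}  [accepting]
final: {9,13,15}; accept 9 in set

Answer: ACCEPT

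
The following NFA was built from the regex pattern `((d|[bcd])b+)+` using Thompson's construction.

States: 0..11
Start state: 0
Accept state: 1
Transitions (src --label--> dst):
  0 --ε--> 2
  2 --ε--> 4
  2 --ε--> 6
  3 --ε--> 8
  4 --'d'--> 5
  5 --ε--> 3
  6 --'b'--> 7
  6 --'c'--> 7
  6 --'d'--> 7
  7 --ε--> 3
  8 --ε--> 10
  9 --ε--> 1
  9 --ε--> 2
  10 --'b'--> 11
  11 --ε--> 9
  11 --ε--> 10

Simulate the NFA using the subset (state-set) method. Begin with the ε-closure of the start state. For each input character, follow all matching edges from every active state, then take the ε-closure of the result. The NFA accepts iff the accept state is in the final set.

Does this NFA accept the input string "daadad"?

Answer: REJECT

Steps:
initial (ε-close {0}): {0,2,4,6}
'd' @ 1: {3,5,7,8,10}
'a' @ 2: {}  — no active states
rest 'adad' ignored (set empty)
after full input: {}  (accept=1 not in)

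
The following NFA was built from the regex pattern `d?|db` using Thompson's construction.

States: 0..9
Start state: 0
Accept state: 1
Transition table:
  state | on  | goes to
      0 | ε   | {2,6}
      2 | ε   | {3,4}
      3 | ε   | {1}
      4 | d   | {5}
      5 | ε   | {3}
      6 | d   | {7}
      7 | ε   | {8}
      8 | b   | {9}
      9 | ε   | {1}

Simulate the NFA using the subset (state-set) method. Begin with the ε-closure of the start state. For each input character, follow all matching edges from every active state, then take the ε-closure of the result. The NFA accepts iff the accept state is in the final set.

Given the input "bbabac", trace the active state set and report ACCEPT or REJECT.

S₀ = ε-closure({0}) = {0,1,2,3,4,6}
'b' @ 1: {}  — state set empty
rest 'babac' ignored (set empty)
end set {} — state 1 not in

Answer: REJECT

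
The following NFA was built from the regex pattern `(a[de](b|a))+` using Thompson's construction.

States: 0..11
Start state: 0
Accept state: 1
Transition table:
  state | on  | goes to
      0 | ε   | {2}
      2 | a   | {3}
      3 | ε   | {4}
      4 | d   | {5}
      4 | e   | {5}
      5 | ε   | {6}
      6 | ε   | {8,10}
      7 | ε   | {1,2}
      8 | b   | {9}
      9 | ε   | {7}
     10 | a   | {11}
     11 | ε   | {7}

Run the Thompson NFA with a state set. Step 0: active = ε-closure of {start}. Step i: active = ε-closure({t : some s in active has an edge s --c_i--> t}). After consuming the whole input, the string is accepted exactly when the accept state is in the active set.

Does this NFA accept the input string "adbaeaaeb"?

Answer: ACCEPT

Trace:
S₀ = ε-closure({0}) = {0,2}
'a' @ 1: {3,4}
'd' @ 2: {5,6,8,10}
'b' @ 3: {1,2,7,9}  (accept∈set)
'a' @ 4: {3,4}
'e' @ 5: {5,6,8,10}
'a' @ 6: {1,2,7,11}  (accept∈set)
'a' @ 7: {3,4}
'e' @ 8: {5,6,8,10}
'b' @ 9: {1,2,7,9}  (accept∈set)
after full input: {1,2,7,9}  (accept=1 in)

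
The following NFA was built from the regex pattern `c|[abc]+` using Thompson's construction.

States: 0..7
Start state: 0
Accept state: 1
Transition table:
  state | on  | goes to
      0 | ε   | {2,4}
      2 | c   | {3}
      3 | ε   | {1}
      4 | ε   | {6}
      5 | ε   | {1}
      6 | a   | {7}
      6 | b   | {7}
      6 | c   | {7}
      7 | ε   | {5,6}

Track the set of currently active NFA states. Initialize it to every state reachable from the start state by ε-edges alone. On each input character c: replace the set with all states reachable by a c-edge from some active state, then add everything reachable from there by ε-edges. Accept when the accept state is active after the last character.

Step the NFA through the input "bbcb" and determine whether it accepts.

Answer: ACCEPT

Steps:
S₀ = ε-closure({0}) = {0,2,4,6}
'b' @ 1: {1,5,6,7}  ✓accept
'b' @ 2: {1,5,6,7}  ✓accept
'c' @ 3: {1,5,6,7}  ✓accept
'b' @ 4: {1,5,6,7}  ✓accept
final: {1,5,6,7}; accept 1 in set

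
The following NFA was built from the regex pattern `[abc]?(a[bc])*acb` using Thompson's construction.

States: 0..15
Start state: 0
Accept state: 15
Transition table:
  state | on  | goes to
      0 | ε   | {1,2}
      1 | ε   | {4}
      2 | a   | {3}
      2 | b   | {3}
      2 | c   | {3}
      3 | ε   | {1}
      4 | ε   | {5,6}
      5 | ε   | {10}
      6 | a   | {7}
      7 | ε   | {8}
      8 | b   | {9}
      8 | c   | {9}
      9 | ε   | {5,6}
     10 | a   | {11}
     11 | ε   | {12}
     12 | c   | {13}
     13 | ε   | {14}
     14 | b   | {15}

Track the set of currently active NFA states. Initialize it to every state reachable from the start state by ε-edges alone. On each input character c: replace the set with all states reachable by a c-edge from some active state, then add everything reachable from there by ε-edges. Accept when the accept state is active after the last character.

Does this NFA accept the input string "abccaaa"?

initial (ε-close {0}): {0,1,2,4,5,6,10}
'a' @ 1: {1,3,4,5,6,7,8,10,11,12}
'b' @ 2: {5,6,9,10}
'c' @ 3: {}  — no active states
rest 'caaa' ignored (set empty)
end set {} — state 15 not in

Answer: REJECT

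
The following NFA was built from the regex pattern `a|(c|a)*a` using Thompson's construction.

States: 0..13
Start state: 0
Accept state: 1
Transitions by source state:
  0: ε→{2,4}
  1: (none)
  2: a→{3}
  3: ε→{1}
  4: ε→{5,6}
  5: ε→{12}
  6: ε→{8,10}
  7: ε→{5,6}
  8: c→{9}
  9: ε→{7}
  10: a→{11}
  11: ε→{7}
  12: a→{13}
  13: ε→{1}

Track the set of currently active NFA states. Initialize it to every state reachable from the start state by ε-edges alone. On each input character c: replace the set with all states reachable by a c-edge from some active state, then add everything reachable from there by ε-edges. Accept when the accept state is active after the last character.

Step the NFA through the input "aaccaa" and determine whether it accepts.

Answer: ACCEPT

Trace:
initial (ε-close {0}): {0,2,4,5,6,8,10,12}
'a' @ 1: {1,3,5,6,7,8,10,11,12,13}  [accepting]
'a' @ 2: {1,5,6,7,8,10,11,12,13}  [accepting]
'c' @ 3: {5,6,7,8,9,10,12}
'c' @ 4: {5,6,7,8,9,10,12}
'a' @ 5: {1,5,6,7,8,10,11,12,13}  [accepting]
'a' @ 6: {1,5,6,7,8,10,11,12,13}  [accepting]
after full input: {1,5,6,7,8,10,11,12,13}  (accept=1 in)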